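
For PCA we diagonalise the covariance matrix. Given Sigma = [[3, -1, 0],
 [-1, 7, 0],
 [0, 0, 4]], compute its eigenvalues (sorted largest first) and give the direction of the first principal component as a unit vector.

Step 1 — characteristic polynomial p(λ) = det(λI - Sigma) = λ³ - tr·λ² + c_1·λ - det, where tr = trace, c_1 = sum of the principal 2×2 minors, det = det(Sigma):
  tr = 3 + 7 + 4 = 14,
  c_1 = (3·7 - (-1)²) + (3·4 - (0)²) + (7·4 - (0)²) = 20 + 12 + 28 = 60,
  det = 3·(7·4 - (0)²) - (-1)·((-1)·4 - (0)·(0)) + (0)·((-1)·(0) - 7·(0)) = 3·(28) - (-1)·(-4) + (0)·(0) = 80.
  So p(λ) = λ³ - 14λ² + 60λ - 80.
Step 2 — look for an integer root (rational root theorem: any rational root is an integer divisor of 80). Testing λ = 4:
  p(4) = 64 - 224 + 240 - 80 = 0  ✓
  Dividing out (λ - 4): p(λ) = (λ - 4)(λ² - 10λ + 20).
Step 3 — remaining eigenvalues from the quadratic λ² - 10λ + 20 = 0:
  Δ = 10² - 4·20 = 100 - 80 = 20,  λ = (10 ± √20)/2 = (10 ± 4.4721)/2 ≈ 7.2361 or 2.7639.
  Sorted: λ_1 = 7.2361,  λ_2 = 4,  λ_3 = 2.7639  (check: sum = 14 = tr ✓).

Step 4 — unit eigenvector for λ_1 ≈ 7.2361: v spans the null space of (Sigma - λ_1 I), whose rows are
  r_1 = (-4.2361, -1, 0),  r_2 = (-1, -0.2361, 0),  r_3 = (0, 0, -3.2361).
  v is orthogonal to every row, so take v ∝ r_1 × r_3 = ((-1)·(-3.2361) - (0)·(0), (0)·(0) - (-4.2361)·(-3.2361), (-4.2361)·(0) - (-1)·(0)) ≈ (3.2361, -13.7082, 0).
  Let u = (3.2361, -13.7082, 0).
  ||u|| = √((3.2361)² + (-13.7082)² + (0)²) = √(198.387) ≈ 14.085,  v_1 = u/||u|| ≈ (0.2298, -0.9732, 0) (||v_1|| = 1).

λ_1 = 7.2361,  λ_2 = 4,  λ_3 = 2.7639;  v_1 ≈ (0.2298, -0.9732, 0)


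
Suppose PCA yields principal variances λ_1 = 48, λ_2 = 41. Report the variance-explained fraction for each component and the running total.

Step 1 — total variance = trace(Sigma) = Σ λ_i = 48 + 41 = 89.

Step 2 — fraction explained by component i = λ_i / Σ λ:
  PC1: 48/89 = 0.5393
  PC2: 41/89 = 0.4607

Step 3 — cumulative fraction after k components = (λ_1 + ... + λ_k) / Σ λ:
  k = 1: 48/89 = 0.5393
  k = 2: (48 + 41)/89 = 89/89 = 1

Summary (fraction, with percent):

explained: PC1 0.5393 (53.93%), PC2 0.4607 (46.07%);  cumulative: 0.5393, 1


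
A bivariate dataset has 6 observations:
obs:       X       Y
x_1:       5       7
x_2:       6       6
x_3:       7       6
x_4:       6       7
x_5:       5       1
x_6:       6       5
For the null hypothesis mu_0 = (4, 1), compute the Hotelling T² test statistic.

Step 1 — sample mean vector:
  mean(X) = (5 + 6 + 7 + 6 + 5 + 6) / 6 = 35/6 = 5.8333
  mean(Y) = (7 + 6 + 6 + 7 + 1 + 5) / 6 = 32/6 = 5.3333
  x̄ = (5.8333, 5.3333),  deviation x̄ - mu_0 = (5.8333, 5.3333) - (4, 1) = (1.8333, 4.3333).

Step 2 — sample covariance matrix, S[i,j] = (1/(n-1)) · Σ_k (x_{k,i} - mean_i) · (x_{k,j} - mean_j), divisor n-1 = 5:
  S[X,X] = ((-0.8333)·(-0.8333) + (0.1667)·(0.1667) + (1.1667)·(1.1667) + (0.1667)·(0.1667) + (-0.8333)·(-0.8333) + (0.1667)·(0.1667)) / 5 = 2.8333/5 = 0.5667
  S[X,Y] = ((-0.8333)·(1.6667) + (0.1667)·(0.6667) + (1.1667)·(0.6667) + (0.1667)·(1.6667) + (-0.8333)·(-4.3333) + (0.1667)·(-0.3333)) / 5 = 3.3333/5 = 0.6667
  S[Y,Y] = ((1.6667)·(1.6667) + (0.6667)·(0.6667) + (0.6667)·(0.6667) + (1.6667)·(1.6667) + (-4.3333)·(-4.3333) + (-0.3333)·(-0.3333)) / 5 = 25.3333/5 = 5.0667
  S = [[0.5667, 0.6667],
 [0.6667, 5.0667]].

Step 3 — invert S. det(S) = 0.5667·5.0667 - (0.6667)² = 2.4267.
  S^{-1} = (1/det) · [[d, -b], [-b, a]] = [[2.0879, -0.2747],
 [-0.2747, 0.2335]].

Step 4 — quadratic form (x̄ - mu_0)^T · S^{-1} · (x̄ - mu_0):
  S^{-1} · (x̄ - mu_0) = (2.6374, 0.5082),
  (x̄ - mu_0)^T · [...] = (1.8333)·(2.6374) + (4.3333)·(0.5082) = 7.0375.

Step 5 — scale by n: T² = 6 · 7.0375 = 42.2253.

T² ≈ 42.2253


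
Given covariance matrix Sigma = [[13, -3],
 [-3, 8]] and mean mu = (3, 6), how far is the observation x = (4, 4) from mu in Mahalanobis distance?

Step 1 — centre the observation: (x - mu) = (1, -2).

Step 2 — invert Sigma. det(Sigma) = 13·8 - (-3)² = 95.
  Sigma^{-1} = (1/det) · [[d, -b], [-b, a]] = [[0.0842, 0.0316],
 [0.0316, 0.1368]].

Step 3 — form the quadratic (x - mu)^T · Sigma^{-1} · (x - mu):
  Sigma^{-1} · (x - mu) = (0.0211, -0.2421).
  (x - mu)^T · [Sigma^{-1} · (x - mu)] = (1)·(0.0211) + (-2)·(-0.2421) = 0.5053.

Step 4 — take square root: d = √(0.5053) ≈ 0.7108.

d(x, mu) = √(0.5053) ≈ 0.7108


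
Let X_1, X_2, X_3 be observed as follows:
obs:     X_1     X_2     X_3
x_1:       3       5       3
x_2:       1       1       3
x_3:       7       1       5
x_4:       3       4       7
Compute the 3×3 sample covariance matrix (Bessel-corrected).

Step 1 — column means:
  mean(X_1) = (3 + 1 + 7 + 3) / 4 = 14/4 = 3.5
  mean(X_2) = (5 + 1 + 1 + 4) / 4 = 11/4 = 2.75
  mean(X_3) = (3 + 3 + 5 + 7) / 4 = 18/4 = 4.5

Step 2 — sample covariance S[i,j] = (1/(n-1)) · Σ_k (x_{k,i} - mean_i) · (x_{k,j} - mean_j), with n-1 = 3.
  S[X_1,X_1] = ((-0.5)·(-0.5) + (-2.5)·(-2.5) + (3.5)·(3.5) + (-0.5)·(-0.5)) / 3 = 19/3 = 6.3333
  S[X_1,X_2] = ((-0.5)·(2.25) + (-2.5)·(-1.75) + (3.5)·(-1.75) + (-0.5)·(1.25)) / 3 = -3.5/3 = -1.1667
  S[X_1,X_3] = ((-0.5)·(-1.5) + (-2.5)·(-1.5) + (3.5)·(0.5) + (-0.5)·(2.5)) / 3 = 5/3 = 1.6667
  S[X_2,X_2] = ((2.25)·(2.25) + (-1.75)·(-1.75) + (-1.75)·(-1.75) + (1.25)·(1.25)) / 3 = 12.75/3 = 4.25
  S[X_2,X_3] = ((2.25)·(-1.5) + (-1.75)·(-1.5) + (-1.75)·(0.5) + (1.25)·(2.5)) / 3 = 1.5/3 = 0.5
  S[X_3,X_3] = ((-1.5)·(-1.5) + (-1.5)·(-1.5) + (0.5)·(0.5) + (2.5)·(2.5)) / 3 = 11/3 = 3.6667

S is symmetric (S[j,i] = S[i,j]). Assembling:

S = [[6.3333, -1.1667, 1.6667],
 [-1.1667, 4.25, 0.5],
 [1.6667, 0.5, 3.6667]]


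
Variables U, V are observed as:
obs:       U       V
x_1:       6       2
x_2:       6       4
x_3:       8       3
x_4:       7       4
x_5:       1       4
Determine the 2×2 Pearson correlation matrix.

Step 1 — column means:
  mean(U) = (6 + 6 + 8 + 7 + 1) / 5 = 28/5 = 5.6
  mean(V) = (2 + 4 + 3 + 4 + 4) / 5 = 17/5 = 3.4

Step 2 — sample variances and covariances s[i,j] = (1/(n-1)) · Σ_k (x_{k,i} - mean_i) · (x_{k,j} - mean_j), with n-1 = 4:
  s[U,U] = ((0.4)·(0.4) + (0.4)·(0.4) + (2.4)·(2.4) + (1.4)·(1.4) + (-4.6)·(-4.6)) / 4 = 29.2/4 = 7.3
  s[U,V] = ((0.4)·(-1.4) + (0.4)·(0.6) + (2.4)·(-0.4) + (1.4)·(0.6) + (-4.6)·(0.6)) / 4 = -3.2/4 = -0.8
  s[V,V] = ((-1.4)·(-1.4) + (0.6)·(0.6) + (-0.4)·(-0.4) + (0.6)·(0.6) + (0.6)·(0.6)) / 4 = 3.2/4 = 0.8
  Sample standard deviations s_i = √(s[i,i]):
  s(U) = √(7.3) = 2.7019
  s(V) = √(0.8) = 0.8944

Step 3 — r_{ij} = s_{ij} / (s_i · s_j):
  r[U,U] = 1 (diagonal).
  r[U,V] = -0.8 / (2.7019 · 0.8944) = -0.8 / 2.4166 = -0.331
  r[V,V] = 1 (diagonal).

R is symmetric with unit diagonal. Assembling:

R = [[1, -0.331],
 [-0.331, 1]]


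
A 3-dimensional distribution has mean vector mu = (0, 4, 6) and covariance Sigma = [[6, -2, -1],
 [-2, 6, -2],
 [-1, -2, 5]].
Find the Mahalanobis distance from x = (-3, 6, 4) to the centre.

Step 1 — centre the observation: (x - mu) = (-3, 2, -2).

Step 2 — invert Sigma (cofactor / det for 3×3, or solve directly):
  Sigma^{-1} = [[0.2131, 0.0984, 0.082],
 [0.0984, 0.2377, 0.1148],
 [0.082, 0.1148, 0.2623]].

Step 3 — form the quadratic (x - mu)^T · Sigma^{-1} · (x - mu):
  Sigma^{-1} · (x - mu) = (-0.6066, -0.0492, -0.541).
  (x - mu)^T · [Sigma^{-1} · (x - mu)] = (-3)·(-0.6066) + (2)·(-0.0492) + (-2)·(-0.541) = 2.8033.

Step 4 — take square root: d = √(2.8033) ≈ 1.6743.

d(x, mu) = √(2.8033) ≈ 1.6743


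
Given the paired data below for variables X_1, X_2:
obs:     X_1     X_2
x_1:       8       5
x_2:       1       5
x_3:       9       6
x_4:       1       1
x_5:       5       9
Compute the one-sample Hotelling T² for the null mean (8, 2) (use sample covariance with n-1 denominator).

Step 1 — sample mean vector:
  mean(X_1) = (8 + 1 + 9 + 1 + 5) / 5 = 24/5 = 4.8
  mean(X_2) = (5 + 5 + 6 + 1 + 9) / 5 = 26/5 = 5.2
  x̄ = (4.8, 5.2),  deviation x̄ - mu_0 = (4.8, 5.2) - (8, 2) = (-3.2, 3.2).

Step 2 — sample covariance matrix, S[i,j] = (1/(n-1)) · Σ_k (x_{k,i} - mean_i) · (x_{k,j} - mean_j), divisor n-1 = 4:
  S[X_1,X_1] = ((3.2)·(3.2) + (-3.8)·(-3.8) + (4.2)·(4.2) + (-3.8)·(-3.8) + (0.2)·(0.2)) / 4 = 56.8/4 = 14.2
  S[X_1,X_2] = ((3.2)·(-0.2) + (-3.8)·(-0.2) + (4.2)·(0.8) + (-3.8)·(-4.2) + (0.2)·(3.8)) / 4 = 20.2/4 = 5.05
  S[X_2,X_2] = ((-0.2)·(-0.2) + (-0.2)·(-0.2) + (0.8)·(0.8) + (-4.2)·(-4.2) + (3.8)·(3.8)) / 4 = 32.8/4 = 8.2
  S = [[14.2, 5.05],
 [5.05, 8.2]].

Step 3 — invert S. det(S) = 14.2·8.2 - (5.05)² = 90.9375.
  S^{-1} = (1/det) · [[d, -b], [-b, a]] = [[0.0902, -0.0555],
 [-0.0555, 0.1562]].

Step 4 — quadratic form (x̄ - mu_0)^T · S^{-1} · (x̄ - mu_0):
  S^{-1} · (x̄ - mu_0) = (-0.4663, 0.6774),
  (x̄ - mu_0)^T · [...] = (-3.2)·(-0.4663) + (3.2)·(0.6774) = 3.6597.

Step 5 — scale by n: T² = 5 · 3.6597 = 18.2983.

T² ≈ 18.2983


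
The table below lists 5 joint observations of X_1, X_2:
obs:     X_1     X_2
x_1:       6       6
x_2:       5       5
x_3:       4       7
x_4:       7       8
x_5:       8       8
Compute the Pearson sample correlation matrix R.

Step 1 — column means:
  mean(X_1) = (6 + 5 + 4 + 7 + 8) / 5 = 30/5 = 6
  mean(X_2) = (6 + 5 + 7 + 8 + 8) / 5 = 34/5 = 6.8

Step 2 — sample variances and covariances s[i,j] = (1/(n-1)) · Σ_k (x_{k,i} - mean_i) · (x_{k,j} - mean_j), with n-1 = 4:
  s[X_1,X_1] = ((0)·(0) + (-1)·(-1) + (-2)·(-2) + (1)·(1) + (2)·(2)) / 4 = 10/4 = 2.5
  s[X_1,X_2] = ((0)·(-0.8) + (-1)·(-1.8) + (-2)·(0.2) + (1)·(1.2) + (2)·(1.2)) / 4 = 5/4 = 1.25
  s[X_2,X_2] = ((-0.8)·(-0.8) + (-1.8)·(-1.8) + (0.2)·(0.2) + (1.2)·(1.2) + (1.2)·(1.2)) / 4 = 6.8/4 = 1.7
  Sample standard deviations s_i = √(s[i,i]):
  s(X_1) = √(2.5) = 1.5811
  s(X_2) = √(1.7) = 1.3038

Step 3 — r_{ij} = s_{ij} / (s_i · s_j):
  r[X_1,X_1] = 1 (diagonal).
  r[X_1,X_2] = 1.25 / (1.5811 · 1.3038) = 1.25 / 2.0616 = 0.6063
  r[X_2,X_2] = 1 (diagonal).

R is symmetric with unit diagonal. Assembling:

R = [[1, 0.6063],
 [0.6063, 1]]


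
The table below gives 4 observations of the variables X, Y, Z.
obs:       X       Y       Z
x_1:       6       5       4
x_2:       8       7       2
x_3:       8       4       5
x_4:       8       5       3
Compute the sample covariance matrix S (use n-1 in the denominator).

Step 1 — column means:
  mean(X) = (6 + 8 + 8 + 8) / 4 = 30/4 = 7.5
  mean(Y) = (5 + 7 + 4 + 5) / 4 = 21/4 = 5.25
  mean(Z) = (4 + 2 + 5 + 3) / 4 = 14/4 = 3.5

Step 2 — sample covariance S[i,j] = (1/(n-1)) · Σ_k (x_{k,i} - mean_i) · (x_{k,j} - mean_j), with n-1 = 3.
  S[X,X] = ((-1.5)·(-1.5) + (0.5)·(0.5) + (0.5)·(0.5) + (0.5)·(0.5)) / 3 = 3/3 = 1
  S[X,Y] = ((-1.5)·(-0.25) + (0.5)·(1.75) + (0.5)·(-1.25) + (0.5)·(-0.25)) / 3 = 0.5/3 = 0.1667
  S[X,Z] = ((-1.5)·(0.5) + (0.5)·(-1.5) + (0.5)·(1.5) + (0.5)·(-0.5)) / 3 = -1/3 = -0.3333
  S[Y,Y] = ((-0.25)·(-0.25) + (1.75)·(1.75) + (-1.25)·(-1.25) + (-0.25)·(-0.25)) / 3 = 4.75/3 = 1.5833
  S[Y,Z] = ((-0.25)·(0.5) + (1.75)·(-1.5) + (-1.25)·(1.5) + (-0.25)·(-0.5)) / 3 = -4.5/3 = -1.5
  S[Z,Z] = ((0.5)·(0.5) + (-1.5)·(-1.5) + (1.5)·(1.5) + (-0.5)·(-0.5)) / 3 = 5/3 = 1.6667

S is symmetric (S[j,i] = S[i,j]). Assembling:

S = [[1, 0.1667, -0.3333],
 [0.1667, 1.5833, -1.5],
 [-0.3333, -1.5, 1.6667]]


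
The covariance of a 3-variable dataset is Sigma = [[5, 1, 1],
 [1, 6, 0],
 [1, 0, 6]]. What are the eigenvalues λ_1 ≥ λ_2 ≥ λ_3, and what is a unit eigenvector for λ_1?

Step 1 — characteristic polynomial p(λ) = det(λI - Sigma) = λ³ - tr·λ² + c_1·λ - det, where tr = trace, c_1 = sum of the principal 2×2 minors, det = det(Sigma):
  tr = 5 + 6 + 6 = 17,
  c_1 = (5·6 - (1)²) + (5·6 - (1)²) + (6·6 - (0)²) = 29 + 29 + 36 = 94,
  det = 5·(6·6 - (0)²) - (1)·((1)·6 - (0)·(1)) + (1)·((1)·(0) - 6·(1)) = 5·(36) - (1)·(6) + (1)·(-6) = 168.
  So p(λ) = λ³ - 17λ² + 94λ - 168.
Step 2 — look for an integer root (rational root theorem: any rational root is an integer divisor of 168). Testing λ = 4:
  p(4) = 64 - 272 + 376 - 168 = 0  ✓
  Dividing out (λ - 4): p(λ) = (λ - 4)(λ² - 13λ + 42).
Step 3 — remaining eigenvalues from the quadratic λ² - 13λ + 42 = 0:
  Δ = 13² - 4·42 = 169 - 168 = 1,  λ = (13 ± √1)/2 = (13 ± 1)/2 = 7 or 6.
  Sorted: λ_1 = 7,  λ_2 = 6,  λ_3 = 4  (check: sum = 17 = tr ✓).

Step 4 — unit eigenvector for λ_1 = 7: v spans the null space of (Sigma - λ_1 I), whose rows are
  r_1 = (-2, 1, 1),  r_2 = (1, -1, 0),  r_3 = (1, 0, -1).
  v is orthogonal to every row, so take v ∝ r_1 × r_2 = ((1)·(0) - (1)·(-1), (1)·(1) - (-2)·(0), (-2)·(-1) - (1)·(1)) = (1, 1, 1).
  Let u = (1, 1, 1).
  ||u|| = √((1)² + (1)² + (1)²) = √(3) ≈ 1.7321,  v_1 = u/||u|| ≈ (0.5774, 0.5774, 0.5774) (||v_1|| = 1).

λ_1 = 7,  λ_2 = 6,  λ_3 = 4;  v_1 ≈ (0.5774, 0.5774, 0.5774)


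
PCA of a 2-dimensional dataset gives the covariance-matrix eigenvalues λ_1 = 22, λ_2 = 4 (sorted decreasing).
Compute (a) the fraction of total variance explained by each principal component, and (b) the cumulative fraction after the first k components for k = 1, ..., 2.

Step 1 — total variance = trace(Sigma) = Σ λ_i = 22 + 4 = 26.

Step 2 — fraction explained by component i = λ_i / Σ λ:
  PC1: 22/26 = 0.8462
  PC2: 4/26 = 0.1538

Step 3 — cumulative fraction after k components = (λ_1 + ... + λ_k) / Σ λ:
  k = 1: 22/26 = 0.8462
  k = 2: (22 + 4)/26 = 26/26 = 1

Summary (fraction, with percent):

explained: PC1 0.8462 (84.62%), PC2 0.1538 (15.38%);  cumulative: 0.8462, 1


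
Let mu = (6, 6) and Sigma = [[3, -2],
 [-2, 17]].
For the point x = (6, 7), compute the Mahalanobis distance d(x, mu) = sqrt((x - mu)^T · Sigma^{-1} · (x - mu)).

Step 1 — centre the observation: (x - mu) = (0, 1).

Step 2 — invert Sigma. det(Sigma) = 3·17 - (-2)² = 47.
  Sigma^{-1} = (1/det) · [[d, -b], [-b, a]] = [[0.3617, 0.0426],
 [0.0426, 0.0638]].

Step 3 — form the quadratic (x - mu)^T · Sigma^{-1} · (x - mu):
  Sigma^{-1} · (x - mu) = (0.0426, 0.0638).
  (x - mu)^T · [Sigma^{-1} · (x - mu)] = (0)·(0.0426) + (1)·(0.0638) = 0.0638.

Step 4 — take square root: d = √(0.0638) ≈ 0.2526.

d(x, mu) = √(0.0638) ≈ 0.2526


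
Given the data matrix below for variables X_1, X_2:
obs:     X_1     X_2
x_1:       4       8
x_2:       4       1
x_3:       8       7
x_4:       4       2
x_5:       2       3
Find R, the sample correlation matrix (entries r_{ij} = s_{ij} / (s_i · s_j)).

Step 1 — column means:
  mean(X_1) = (4 + 4 + 8 + 4 + 2) / 5 = 22/5 = 4.4
  mean(X_2) = (8 + 1 + 7 + 2 + 3) / 5 = 21/5 = 4.2

Step 2 — sample variances and covariances s[i,j] = (1/(n-1)) · Σ_k (x_{k,i} - mean_i) · (x_{k,j} - mean_j), with n-1 = 4:
  s[X_1,X_1] = ((-0.4)·(-0.4) + (-0.4)·(-0.4) + (3.6)·(3.6) + (-0.4)·(-0.4) + (-2.4)·(-2.4)) / 4 = 19.2/4 = 4.8
  s[X_1,X_2] = ((-0.4)·(3.8) + (-0.4)·(-3.2) + (3.6)·(2.8) + (-0.4)·(-2.2) + (-2.4)·(-1.2)) / 4 = 13.6/4 = 3.4
  s[X_2,X_2] = ((3.8)·(3.8) + (-3.2)·(-3.2) + (2.8)·(2.8) + (-2.2)·(-2.2) + (-1.2)·(-1.2)) / 4 = 38.8/4 = 9.7
  Sample standard deviations s_i = √(s[i,i]):
  s(X_1) = √(4.8) = 2.1909
  s(X_2) = √(9.7) = 3.1145

Step 3 — r_{ij} = s_{ij} / (s_i · s_j):
  r[X_1,X_1] = 1 (diagonal).
  r[X_1,X_2] = 3.4 / (2.1909 · 3.1145) = 3.4 / 6.8235 = 0.4983
  r[X_2,X_2] = 1 (diagonal).

R is symmetric with unit diagonal. Assembling:

R = [[1, 0.4983],
 [0.4983, 1]]


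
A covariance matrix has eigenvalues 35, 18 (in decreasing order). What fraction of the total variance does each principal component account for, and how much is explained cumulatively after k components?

Step 1 — total variance = trace(Sigma) = Σ λ_i = 35 + 18 = 53.

Step 2 — fraction explained by component i = λ_i / Σ λ:
  PC1: 35/53 = 0.6604
  PC2: 18/53 = 0.3396

Step 3 — cumulative fraction after k components = (λ_1 + ... + λ_k) / Σ λ:
  k = 1: 35/53 = 0.6604
  k = 2: (35 + 18)/53 = 53/53 = 1

Summary (fraction, with percent):

explained: PC1 0.6604 (66.04%), PC2 0.3396 (33.96%);  cumulative: 0.6604, 1


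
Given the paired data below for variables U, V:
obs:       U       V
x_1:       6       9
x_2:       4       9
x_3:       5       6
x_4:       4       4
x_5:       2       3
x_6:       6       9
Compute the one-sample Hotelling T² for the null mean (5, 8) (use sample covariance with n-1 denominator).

Step 1 — sample mean vector:
  mean(U) = (6 + 4 + 5 + 4 + 2 + 6) / 6 = 27/6 = 4.5
  mean(V) = (9 + 9 + 6 + 4 + 3 + 9) / 6 = 40/6 = 6.6667
  x̄ = (4.5, 6.6667),  deviation x̄ - mu_0 = (4.5, 6.6667) - (5, 8) = (-0.5, -1.3333).

Step 2 — sample covariance matrix, S[i,j] = (1/(n-1)) · Σ_k (x_{k,i} - mean_i) · (x_{k,j} - mean_j), divisor n-1 = 5:
  S[U,U] = ((1.5)·(1.5) + (-0.5)·(-0.5) + (0.5)·(0.5) + (-0.5)·(-0.5) + (-2.5)·(-2.5) + (1.5)·(1.5)) / 5 = 11.5/5 = 2.3
  S[U,V] = ((1.5)·(2.3333) + (-0.5)·(2.3333) + (0.5)·(-0.6667) + (-0.5)·(-2.6667) + (-2.5)·(-3.6667) + (1.5)·(2.3333)) / 5 = 16/5 = 3.2
  S[V,V] = ((2.3333)·(2.3333) + (2.3333)·(2.3333) + (-0.6667)·(-0.6667) + (-2.6667)·(-2.6667) + (-3.6667)·(-3.6667) + (2.3333)·(2.3333)) / 5 = 37.3333/5 = 7.4667
  S = [[2.3, 3.2],
 [3.2, 7.4667]].

Step 3 — invert S. det(S) = 2.3·7.4667 - (3.2)² = 6.9333.
  S^{-1} = (1/det) · [[d, -b], [-b, a]] = [[1.0769, -0.4615],
 [-0.4615, 0.3317]].

Step 4 — quadratic form (x̄ - mu_0)^T · S^{-1} · (x̄ - mu_0):
  S^{-1} · (x̄ - mu_0) = (0.0769, -0.2115),
  (x̄ - mu_0)^T · [...] = (-0.5)·(0.0769) + (-1.3333)·(-0.2115) = 0.2436.

Step 5 — scale by n: T² = 6 · 0.2436 = 1.4615.

T² ≈ 1.4615


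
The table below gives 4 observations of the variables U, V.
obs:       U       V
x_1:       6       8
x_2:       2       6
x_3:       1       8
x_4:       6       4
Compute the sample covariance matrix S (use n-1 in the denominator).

Step 1 — column means:
  mean(U) = (6 + 2 + 1 + 6) / 4 = 15/4 = 3.75
  mean(V) = (8 + 6 + 8 + 4) / 4 = 26/4 = 6.5

Step 2 — sample covariance S[i,j] = (1/(n-1)) · Σ_k (x_{k,i} - mean_i) · (x_{k,j} - mean_j), with n-1 = 3.
  S[U,U] = ((2.25)·(2.25) + (-1.75)·(-1.75) + (-2.75)·(-2.75) + (2.25)·(2.25)) / 3 = 20.75/3 = 6.9167
  S[U,V] = ((2.25)·(1.5) + (-1.75)·(-0.5) + (-2.75)·(1.5) + (2.25)·(-2.5)) / 3 = -5.5/3 = -1.8333
  S[V,V] = ((1.5)·(1.5) + (-0.5)·(-0.5) + (1.5)·(1.5) + (-2.5)·(-2.5)) / 3 = 11/3 = 3.6667

S is symmetric (S[j,i] = S[i,j]). Assembling:

S = [[6.9167, -1.8333],
 [-1.8333, 3.6667]]


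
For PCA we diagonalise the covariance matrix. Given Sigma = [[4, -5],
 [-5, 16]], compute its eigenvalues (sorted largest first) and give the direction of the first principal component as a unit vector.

Step 1 — characteristic polynomial of 2×2 Sigma:
  det(Sigma - λI) = λ² - trace · λ + det = 0.
  trace = 4 + 16 = 20, det = 4·16 - (-5)² = 39.
Step 2 — discriminant:
  Δ = trace² - 4·det = 400 - 156 = 244.
Step 3 — eigenvalues:
  λ = (trace ± √Δ)/2 = (20 ± 15.6205)/2,
  λ_1 = 17.8102,  λ_2 = 2.1898.

Step 4 — unit eigenvector for λ_1: solve (Sigma - λ_1 I)v = 0. First row:
  (4 - 17.8102)·v_x + (-5)·v_y = 0, i.e. (-13.8102)·v_x + (-5)·v_y = 0,
  so v ∝ (b, λ_1 - a) = (-5, 13.8102); multiply by -1 so the first entry is positive: u = (5, -13.8102).
  ||u|| = √((5)² + (-13.8102)²) = √(215.723) ≈ 14.6875,
  v_1 = u/||u|| ≈ (0.3404, -0.9403) (||v_1|| = 1).

λ_1 = 17.8102,  λ_2 = 2.1898;  v_1 ≈ (0.3404, -0.9403)


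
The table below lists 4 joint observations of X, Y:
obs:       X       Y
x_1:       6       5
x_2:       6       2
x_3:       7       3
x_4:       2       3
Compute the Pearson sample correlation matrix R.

Step 1 — column means:
  mean(X) = (6 + 6 + 7 + 2) / 4 = 21/4 = 5.25
  mean(Y) = (5 + 2 + 3 + 3) / 4 = 13/4 = 3.25

Step 2 — sample variances and covariances s[i,j] = (1/(n-1)) · Σ_k (x_{k,i} - mean_i) · (x_{k,j} - mean_j), with n-1 = 3:
  s[X,X] = ((0.75)·(0.75) + (0.75)·(0.75) + (1.75)·(1.75) + (-3.25)·(-3.25)) / 3 = 14.75/3 = 4.9167
  s[X,Y] = ((0.75)·(1.75) + (0.75)·(-1.25) + (1.75)·(-0.25) + (-3.25)·(-0.25)) / 3 = 0.75/3 = 0.25
  s[Y,Y] = ((1.75)·(1.75) + (-1.25)·(-1.25) + (-0.25)·(-0.25) + (-0.25)·(-0.25)) / 3 = 4.75/3 = 1.5833
  Sample standard deviations s_i = √(s[i,i]):
  s(X) = √(4.9167) = 2.2174
  s(Y) = √(1.5833) = 1.2583

Step 3 — r_{ij} = s_{ij} / (s_i · s_j):
  r[X,X] = 1 (diagonal).
  r[X,Y] = 0.25 / (2.2174 · 1.2583) = 0.25 / 2.7901 = 0.0896
  r[Y,Y] = 1 (diagonal).

R is symmetric with unit diagonal. Assembling:

R = [[1, 0.0896],
 [0.0896, 1]]


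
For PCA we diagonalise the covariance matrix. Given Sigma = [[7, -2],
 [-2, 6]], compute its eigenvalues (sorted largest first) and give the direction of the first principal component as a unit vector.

Step 1 — characteristic polynomial of 2×2 Sigma:
  det(Sigma - λI) = λ² - trace · λ + det = 0.
  trace = 7 + 6 = 13, det = 7·6 - (-2)² = 38.
Step 2 — discriminant:
  Δ = trace² - 4·det = 169 - 152 = 17.
Step 3 — eigenvalues:
  λ = (trace ± √Δ)/2 = (13 ± 4.1231)/2,
  λ_1 = 8.5616,  λ_2 = 4.4384.

Step 4 — unit eigenvector for λ_1: solve (Sigma - λ_1 I)v = 0. First row:
  (7 - 8.5616)·v_x + (-2)·v_y = 0, i.e. (-1.5616)·v_x + (-2)·v_y = 0,
  so v ∝ (b, λ_1 - a) = (-2, 1.5616); multiply by -1 so the first entry is positive: u = (2, -1.5616).
  ||u|| = √((2)² + (-1.5616)²) = √(6.4384) ≈ 2.5374,
  v_1 = u/||u|| ≈ (0.7882, -0.6154) (||v_1|| = 1).

λ_1 = 8.5616,  λ_2 = 4.4384;  v_1 ≈ (0.7882, -0.6154)


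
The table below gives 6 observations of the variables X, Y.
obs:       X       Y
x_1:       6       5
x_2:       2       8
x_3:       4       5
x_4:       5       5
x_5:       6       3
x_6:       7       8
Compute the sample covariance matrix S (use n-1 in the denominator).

Step 1 — column means:
  mean(X) = (6 + 2 + 4 + 5 + 6 + 7) / 6 = 30/6 = 5
  mean(Y) = (5 + 8 + 5 + 5 + 3 + 8) / 6 = 34/6 = 5.6667

Step 2 — sample covariance S[i,j] = (1/(n-1)) · Σ_k (x_{k,i} - mean_i) · (x_{k,j} - mean_j), with n-1 = 5.
  S[X,X] = ((1)·(1) + (-3)·(-3) + (-1)·(-1) + (0)·(0) + (1)·(1) + (2)·(2)) / 5 = 16/5 = 3.2
  S[X,Y] = ((1)·(-0.6667) + (-3)·(2.3333) + (-1)·(-0.6667) + (0)·(-0.6667) + (1)·(-2.6667) + (2)·(2.3333)) / 5 = -5/5 = -1
  S[Y,Y] = ((-0.6667)·(-0.6667) + (2.3333)·(2.3333) + (-0.6667)·(-0.6667) + (-0.6667)·(-0.6667) + (-2.6667)·(-2.6667) + (2.3333)·(2.3333)) / 5 = 19.3333/5 = 3.8667

S is symmetric (S[j,i] = S[i,j]). Assembling:

S = [[3.2, -1],
 [-1, 3.8667]]


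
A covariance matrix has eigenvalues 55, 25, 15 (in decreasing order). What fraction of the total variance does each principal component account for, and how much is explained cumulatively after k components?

Step 1 — total variance = trace(Sigma) = Σ λ_i = 55 + 25 + 15 = 95.

Step 2 — fraction explained by component i = λ_i / Σ λ:
  PC1: 55/95 = 0.5789
  PC2: 25/95 = 0.2632
  PC3: 15/95 = 0.1579

Step 3 — cumulative fraction after k components = (λ_1 + ... + λ_k) / Σ λ:
  k = 1: 55/95 = 0.5789
  k = 2: (55 + 25)/95 = 80/95 = 0.8421
  k = 3: (55 + 25 + 15)/95 = 95/95 = 1

Summary (fraction, with percent):

explained: PC1 0.5789 (57.89%), PC2 0.2632 (26.32%), PC3 0.1579 (15.79%);  cumulative: 0.5789, 0.8421, 1


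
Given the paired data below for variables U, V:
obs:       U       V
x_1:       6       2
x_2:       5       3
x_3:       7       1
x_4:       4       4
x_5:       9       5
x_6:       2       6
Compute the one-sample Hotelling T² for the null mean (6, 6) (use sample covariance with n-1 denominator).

Step 1 — sample mean vector:
  mean(U) = (6 + 5 + 7 + 4 + 9 + 2) / 6 = 33/6 = 5.5
  mean(V) = (2 + 3 + 1 + 4 + 5 + 6) / 6 = 21/6 = 3.5
  x̄ = (5.5, 3.5),  deviation x̄ - mu_0 = (5.5, 3.5) - (6, 6) = (-0.5, -2.5).

Step 2 — sample covariance matrix, S[i,j] = (1/(n-1)) · Σ_k (x_{k,i} - mean_i) · (x_{k,j} - mean_j), divisor n-1 = 5:
  S[U,U] = ((0.5)·(0.5) + (-0.5)·(-0.5) + (1.5)·(1.5) + (-1.5)·(-1.5) + (3.5)·(3.5) + (-3.5)·(-3.5)) / 5 = 29.5/5 = 5.9
  S[U,V] = ((0.5)·(-1.5) + (-0.5)·(-0.5) + (1.5)·(-2.5) + (-1.5)·(0.5) + (3.5)·(1.5) + (-3.5)·(2.5)) / 5 = -8.5/5 = -1.7
  S[V,V] = ((-1.5)·(-1.5) + (-0.5)·(-0.5) + (-2.5)·(-2.5) + (0.5)·(0.5) + (1.5)·(1.5) + (2.5)·(2.5)) / 5 = 17.5/5 = 3.5
  S = [[5.9, -1.7],
 [-1.7, 3.5]].

Step 3 — invert S. det(S) = 5.9·3.5 - (-1.7)² = 17.76.
  S^{-1} = (1/det) · [[d, -b], [-b, a]] = [[0.1971, 0.0957],
 [0.0957, 0.3322]].

Step 4 — quadratic form (x̄ - mu_0)^T · S^{-1} · (x̄ - mu_0):
  S^{-1} · (x̄ - mu_0) = (-0.3378, -0.8784),
  (x̄ - mu_0)^T · [...] = (-0.5)·(-0.3378) + (-2.5)·(-0.8784) = 2.3649.

Step 5 — scale by n: T² = 6 · 2.3649 = 14.1892.

T² ≈ 14.1892


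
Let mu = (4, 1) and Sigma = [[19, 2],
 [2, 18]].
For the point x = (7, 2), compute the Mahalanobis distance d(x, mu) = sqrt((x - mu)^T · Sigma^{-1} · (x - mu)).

Step 1 — centre the observation: (x - mu) = (3, 1).

Step 2 — invert Sigma. det(Sigma) = 19·18 - (2)² = 338.
  Sigma^{-1} = (1/det) · [[d, -b], [-b, a]] = [[0.0533, -0.0059],
 [-0.0059, 0.0562]].

Step 3 — form the quadratic (x - mu)^T · Sigma^{-1} · (x - mu):
  Sigma^{-1} · (x - mu) = (0.1538, 0.0385).
  (x - mu)^T · [Sigma^{-1} · (x - mu)] = (3)·(0.1538) + (1)·(0.0385) = 0.5.

Step 4 — take square root: d = √(0.5) ≈ 0.7071.

d(x, mu) = √(0.5) ≈ 0.7071


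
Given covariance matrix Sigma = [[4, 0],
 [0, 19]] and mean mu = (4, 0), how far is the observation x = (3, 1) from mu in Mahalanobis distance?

Step 1 — centre the observation: (x - mu) = (-1, 1).

Step 2 — invert Sigma. det(Sigma) = 4·19 - (0)² = 76.
  Sigma^{-1} = (1/det) · [[d, -b], [-b, a]] = [[0.25, 0],
 [0, 0.0526]].

Step 3 — form the quadratic (x - mu)^T · Sigma^{-1} · (x - mu):
  Sigma^{-1} · (x - mu) = (-0.25, 0.0526).
  (x - mu)^T · [Sigma^{-1} · (x - mu)] = (-1)·(-0.25) + (1)·(0.0526) = 0.3026.

Step 4 — take square root: d = √(0.3026) ≈ 0.5501.

d(x, mu) = √(0.3026) ≈ 0.5501


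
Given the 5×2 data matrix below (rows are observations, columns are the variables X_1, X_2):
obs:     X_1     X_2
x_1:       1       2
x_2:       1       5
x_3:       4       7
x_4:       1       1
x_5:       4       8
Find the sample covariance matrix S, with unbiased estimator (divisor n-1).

Step 1 — column means:
  mean(X_1) = (1 + 1 + 4 + 1 + 4) / 5 = 11/5 = 2.2
  mean(X_2) = (2 + 5 + 7 + 1 + 8) / 5 = 23/5 = 4.6

Step 2 — sample covariance S[i,j] = (1/(n-1)) · Σ_k (x_{k,i} - mean_i) · (x_{k,j} - mean_j), with n-1 = 4.
  S[X_1,X_1] = ((-1.2)·(-1.2) + (-1.2)·(-1.2) + (1.8)·(1.8) + (-1.2)·(-1.2) + (1.8)·(1.8)) / 4 = 10.8/4 = 2.7
  S[X_1,X_2] = ((-1.2)·(-2.6) + (-1.2)·(0.4) + (1.8)·(2.4) + (-1.2)·(-3.6) + (1.8)·(3.4)) / 4 = 17.4/4 = 4.35
  S[X_2,X_2] = ((-2.6)·(-2.6) + (0.4)·(0.4) + (2.4)·(2.4) + (-3.6)·(-3.6) + (3.4)·(3.4)) / 4 = 37.2/4 = 9.3

S is symmetric (S[j,i] = S[i,j]). Assembling:

S = [[2.7, 4.35],
 [4.35, 9.3]]


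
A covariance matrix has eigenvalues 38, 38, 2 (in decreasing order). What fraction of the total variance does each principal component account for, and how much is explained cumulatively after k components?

Step 1 — total variance = trace(Sigma) = Σ λ_i = 38 + 38 + 2 = 78.

Step 2 — fraction explained by component i = λ_i / Σ λ:
  PC1: 38/78 = 0.4872
  PC2: 38/78 = 0.4872
  PC3: 2/78 = 0.0256

Step 3 — cumulative fraction after k components = (λ_1 + ... + λ_k) / Σ λ:
  k = 1: 38/78 = 0.4872
  k = 2: (38 + 38)/78 = 76/78 = 0.9744
  k = 3: (38 + 38 + 2)/78 = 78/78 = 1

Summary (fraction, with percent):

explained: PC1 0.4872 (48.72%), PC2 0.4872 (48.72%), PC3 0.0256 (2.56%);  cumulative: 0.4872, 0.9744, 1


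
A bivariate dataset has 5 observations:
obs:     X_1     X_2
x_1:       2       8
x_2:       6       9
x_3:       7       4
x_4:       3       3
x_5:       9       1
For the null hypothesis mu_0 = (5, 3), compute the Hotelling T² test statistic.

Step 1 — sample mean vector:
  mean(X_1) = (2 + 6 + 7 + 3 + 9) / 5 = 27/5 = 5.4
  mean(X_2) = (8 + 9 + 4 + 3 + 1) / 5 = 25/5 = 5
  x̄ = (5.4, 5),  deviation x̄ - mu_0 = (5.4, 5) - (5, 3) = (0.4, 2).

Step 2 — sample covariance matrix, S[i,j] = (1/(n-1)) · Σ_k (x_{k,i} - mean_i) · (x_{k,j} - mean_j), divisor n-1 = 4:
  S[X_1,X_1] = ((-3.4)·(-3.4) + (0.6)·(0.6) + (1.6)·(1.6) + (-2.4)·(-2.4) + (3.6)·(3.6)) / 4 = 33.2/4 = 8.3
  S[X_1,X_2] = ((-3.4)·(3) + (0.6)·(4) + (1.6)·(-1) + (-2.4)·(-2) + (3.6)·(-4)) / 4 = -19/4 = -4.75
  S[X_2,X_2] = ((3)·(3) + (4)·(4) + (-1)·(-1) + (-2)·(-2) + (-4)·(-4)) / 4 = 46/4 = 11.5
  S = [[8.3, -4.75],
 [-4.75, 11.5]].

Step 3 — invert S. det(S) = 8.3·11.5 - (-4.75)² = 72.8875.
  S^{-1} = (1/det) · [[d, -b], [-b, a]] = [[0.1578, 0.0652],
 [0.0652, 0.1139]].

Step 4 — quadratic form (x̄ - mu_0)^T · S^{-1} · (x̄ - mu_0):
  S^{-1} · (x̄ - mu_0) = (0.1934, 0.2538),
  (x̄ - mu_0)^T · [...] = (0.4)·(0.1934) + (2)·(0.2538) = 0.585.

Step 5 — scale by n: T² = 5 · 0.585 = 2.9251.

T² ≈ 2.9251


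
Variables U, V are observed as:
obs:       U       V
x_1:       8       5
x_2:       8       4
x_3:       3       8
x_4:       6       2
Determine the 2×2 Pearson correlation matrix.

Step 1 — column means:
  mean(U) = (8 + 8 + 3 + 6) / 4 = 25/4 = 6.25
  mean(V) = (5 + 4 + 8 + 2) / 4 = 19/4 = 4.75

Step 2 — sample variances and covariances s[i,j] = (1/(n-1)) · Σ_k (x_{k,i} - mean_i) · (x_{k,j} - mean_j), with n-1 = 3:
  s[U,U] = ((1.75)·(1.75) + (1.75)·(1.75) + (-3.25)·(-3.25) + (-0.25)·(-0.25)) / 3 = 16.75/3 = 5.5833
  s[U,V] = ((1.75)·(0.25) + (1.75)·(-0.75) + (-3.25)·(3.25) + (-0.25)·(-2.75)) / 3 = -10.75/3 = -3.5833
  s[V,V] = ((0.25)·(0.25) + (-0.75)·(-0.75) + (3.25)·(3.25) + (-2.75)·(-2.75)) / 3 = 18.75/3 = 6.25
  Sample standard deviations s_i = √(s[i,i]):
  s(U) = √(5.5833) = 2.3629
  s(V) = √(6.25) = 2.5

Step 3 — r_{ij} = s_{ij} / (s_i · s_j):
  r[U,U] = 1 (diagonal).
  r[U,V] = -3.5833 / (2.3629 · 2.5) = -3.5833 / 5.9073 = -0.6066
  r[V,V] = 1 (diagonal).

R is symmetric with unit diagonal. Assembling:

R = [[1, -0.6066],
 [-0.6066, 1]]


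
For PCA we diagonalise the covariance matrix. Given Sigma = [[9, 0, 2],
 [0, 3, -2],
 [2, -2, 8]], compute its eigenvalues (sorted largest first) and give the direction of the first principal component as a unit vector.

Step 1 — characteristic polynomial p(λ) = det(λI - Sigma) = λ³ - tr·λ² + c_1·λ - det, where tr = trace, c_1 = sum of the principal 2×2 minors, det = det(Sigma):
  tr = 9 + 3 + 8 = 20,
  c_1 = (9·3 - (0)²) + (9·8 - (2)²) + (3·8 - (-2)²) = 27 + 68 + 20 = 115,
  det = 9·(3·8 - (-2)²) - (0)·((0)·8 - (-2)·(2)) + (2)·((0)·(-2) - 3·(2)) = 9·(20) - (0)·(4) + (2)·(-6) = 168.
  So p(λ) = λ³ - 20λ² + 115λ - 168.
Step 2 — look for an integer root (rational root theorem: any rational root is an integer divisor of 168). Testing λ = 7:
  p(7) = 343 - 980 + 805 - 168 = 0  ✓
  Dividing out (λ - 7): p(λ) = (λ - 7)(λ² - 13λ + 24).
Step 3 — remaining eigenvalues from the quadratic λ² - 13λ + 24 = 0:
  Δ = 13² - 4·24 = 169 - 96 = 73,  λ = (13 ± √73)/2 = (13 ± 8.544)/2 ≈ 10.772 or 2.228.
  Sorted: λ_1 = 10.772,  λ_2 = 7,  λ_3 = 2.228  (check: sum = 20 = tr ✓).

Step 4 — unit eigenvector for λ_1 ≈ 10.772: v spans the null space of (Sigma - λ_1 I), whose rows are
  r_1 = (-1.772, 0, 2),  r_2 = (0, -7.772, -2),  r_3 = (2, -2, -2.772).
  v is orthogonal to every row, so take v ∝ r_1 × r_2 = ((0)·(-2) - (2)·(-7.772), (2)·(0) - (-1.772)·(-2), (-1.772)·(-7.772) - (0)·(0)) ≈ (15.544, -3.544, 13.772).
  Let u = (15.544, -3.544, 13.772).
  ||u|| = √((15.544)² + (-3.544)² + (13.772)²) = √(443.8441) ≈ 21.0676,  v_1 = u/||u|| ≈ (0.7378, -0.1682, 0.6537) (||v_1|| = 1).

λ_1 = 10.772,  λ_2 = 7,  λ_3 = 2.228;  v_1 ≈ (0.7378, -0.1682, 0.6537)


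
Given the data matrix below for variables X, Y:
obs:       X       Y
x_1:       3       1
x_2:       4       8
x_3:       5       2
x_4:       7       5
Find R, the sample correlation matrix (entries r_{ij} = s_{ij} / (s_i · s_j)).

Step 1 — column means:
  mean(X) = (3 + 4 + 5 + 7) / 4 = 19/4 = 4.75
  mean(Y) = (1 + 8 + 2 + 5) / 4 = 16/4 = 4

Step 2 — sample variances and covariances s[i,j] = (1/(n-1)) · Σ_k (x_{k,i} - mean_i) · (x_{k,j} - mean_j), with n-1 = 3:
  s[X,X] = ((-1.75)·(-1.75) + (-0.75)·(-0.75) + (0.25)·(0.25) + (2.25)·(2.25)) / 3 = 8.75/3 = 2.9167
  s[X,Y] = ((-1.75)·(-3) + (-0.75)·(4) + (0.25)·(-2) + (2.25)·(1)) / 3 = 4/3 = 1.3333
  s[Y,Y] = ((-3)·(-3) + (4)·(4) + (-2)·(-2) + (1)·(1)) / 3 = 30/3 = 10
  Sample standard deviations s_i = √(s[i,i]):
  s(X) = √(2.9167) = 1.7078
  s(Y) = √(10) = 3.1623

Step 3 — r_{ij} = s_{ij} / (s_i · s_j):
  r[X,X] = 1 (diagonal).
  r[X,Y] = 1.3333 / (1.7078 · 3.1623) = 1.3333 / 5.4006 = 0.2469
  r[Y,Y] = 1 (diagonal).

R is symmetric with unit diagonal. Assembling:

R = [[1, 0.2469],
 [0.2469, 1]]


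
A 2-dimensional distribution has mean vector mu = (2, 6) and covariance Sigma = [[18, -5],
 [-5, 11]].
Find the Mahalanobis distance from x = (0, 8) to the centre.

Step 1 — centre the observation: (x - mu) = (-2, 2).

Step 2 — invert Sigma. det(Sigma) = 18·11 - (-5)² = 173.
  Sigma^{-1} = (1/det) · [[d, -b], [-b, a]] = [[0.0636, 0.0289],
 [0.0289, 0.104]].

Step 3 — form the quadratic (x - mu)^T · Sigma^{-1} · (x - mu):
  Sigma^{-1} · (x - mu) = (-0.0694, 0.1503).
  (x - mu)^T · [Sigma^{-1} · (x - mu)] = (-2)·(-0.0694) + (2)·(0.1503) = 0.4393.

Step 4 — take square root: d = √(0.4393) ≈ 0.6628.

d(x, mu) = √(0.4393) ≈ 0.6628


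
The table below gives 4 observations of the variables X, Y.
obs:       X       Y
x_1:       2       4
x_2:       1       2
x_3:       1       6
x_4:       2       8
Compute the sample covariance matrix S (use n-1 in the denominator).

Step 1 — column means:
  mean(X) = (2 + 1 + 1 + 2) / 4 = 6/4 = 1.5
  mean(Y) = (4 + 2 + 6 + 8) / 4 = 20/4 = 5

Step 2 — sample covariance S[i,j] = (1/(n-1)) · Σ_k (x_{k,i} - mean_i) · (x_{k,j} - mean_j), with n-1 = 3.
  S[X,X] = ((0.5)·(0.5) + (-0.5)·(-0.5) + (-0.5)·(-0.5) + (0.5)·(0.5)) / 3 = 1/3 = 0.3333
  S[X,Y] = ((0.5)·(-1) + (-0.5)·(-3) + (-0.5)·(1) + (0.5)·(3)) / 3 = 2/3 = 0.6667
  S[Y,Y] = ((-1)·(-1) + (-3)·(-3) + (1)·(1) + (3)·(3)) / 3 = 20/3 = 6.6667

S is symmetric (S[j,i] = S[i,j]). Assembling:

S = [[0.3333, 0.6667],
 [0.6667, 6.6667]]


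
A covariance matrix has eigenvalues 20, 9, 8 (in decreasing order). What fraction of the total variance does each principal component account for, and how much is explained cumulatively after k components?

Step 1 — total variance = trace(Sigma) = Σ λ_i = 20 + 9 + 8 = 37.

Step 2 — fraction explained by component i = λ_i / Σ λ:
  PC1: 20/37 = 0.5405
  PC2: 9/37 = 0.2432
  PC3: 8/37 = 0.2162

Step 3 — cumulative fraction after k components = (λ_1 + ... + λ_k) / Σ λ:
  k = 1: 20/37 = 0.5405
  k = 2: (20 + 9)/37 = 29/37 = 0.7838
  k = 3: (20 + 9 + 8)/37 = 37/37 = 1

Summary (fraction, with percent):

explained: PC1 0.5405 (54.05%), PC2 0.2432 (24.32%), PC3 0.2162 (21.62%);  cumulative: 0.5405, 0.7838, 1


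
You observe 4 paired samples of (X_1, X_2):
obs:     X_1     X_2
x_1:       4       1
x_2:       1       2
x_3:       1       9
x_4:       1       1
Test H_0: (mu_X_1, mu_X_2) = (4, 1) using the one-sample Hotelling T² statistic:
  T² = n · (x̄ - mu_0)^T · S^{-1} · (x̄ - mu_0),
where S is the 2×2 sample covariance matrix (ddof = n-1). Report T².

Step 1 — sample mean vector:
  mean(X_1) = (4 + 1 + 1 + 1) / 4 = 7/4 = 1.75
  mean(X_2) = (1 + 2 + 9 + 1) / 4 = 13/4 = 3.25
  x̄ = (1.75, 3.25),  deviation x̄ - mu_0 = (1.75, 3.25) - (4, 1) = (-2.25, 2.25).

Step 2 — sample covariance matrix, S[i,j] = (1/(n-1)) · Σ_k (x_{k,i} - mean_i) · (x_{k,j} - mean_j), divisor n-1 = 3:
  S[X_1,X_1] = ((2.25)·(2.25) + (-0.75)·(-0.75) + (-0.75)·(-0.75) + (-0.75)·(-0.75)) / 3 = 6.75/3 = 2.25
  S[X_1,X_2] = ((2.25)·(-2.25) + (-0.75)·(-1.25) + (-0.75)·(5.75) + (-0.75)·(-2.25)) / 3 = -6.75/3 = -2.25
  S[X_2,X_2] = ((-2.25)·(-2.25) + (-1.25)·(-1.25) + (5.75)·(5.75) + (-2.25)·(-2.25)) / 3 = 44.75/3 = 14.9167
  S = [[2.25, -2.25],
 [-2.25, 14.9167]].

Step 3 — invert S. det(S) = 2.25·14.9167 - (-2.25)² = 28.5.
  S^{-1} = (1/det) · [[d, -b], [-b, a]] = [[0.5234, 0.0789],
 [0.0789, 0.0789]].

Step 4 — quadratic form (x̄ - mu_0)^T · S^{-1} · (x̄ - mu_0):
  S^{-1} · (x̄ - mu_0) = (-1, 0),
  (x̄ - mu_0)^T · [...] = (-2.25)·(-1) + (2.25)·(0) = 2.25.

Step 5 — scale by n: T² = 4 · 2.25 = 9.

T² ≈ 9


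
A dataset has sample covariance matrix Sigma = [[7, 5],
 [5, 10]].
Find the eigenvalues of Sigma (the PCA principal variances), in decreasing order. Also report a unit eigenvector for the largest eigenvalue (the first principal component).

Step 1 — characteristic polynomial of 2×2 Sigma:
  det(Sigma - λI) = λ² - trace · λ + det = 0.
  trace = 7 + 10 = 17, det = 7·10 - (5)² = 45.
Step 2 — discriminant:
  Δ = trace² - 4·det = 289 - 180 = 109.
Step 3 — eigenvalues:
  λ = (trace ± √Δ)/2 = (17 ± 10.4403)/2,
  λ_1 = 13.7202,  λ_2 = 3.2798.

Step 4 — unit eigenvector for λ_1: solve (Sigma - λ_1 I)v = 0. First row:
  (7 - 13.7202)·v_x + (5)·v_y = 0, i.e. (-6.7202)·v_x + (5)·v_y = 0,
  so v ∝ (b, λ_1 - a) = (5, 6.7202) = u.
  ||u|| = √((5)² + (6.7202)²) = √(70.1605) ≈ 8.3762,
  v_1 = u/||u|| ≈ (0.5969, 0.8023) (||v_1|| = 1).

λ_1 = 13.7202,  λ_2 = 3.2798;  v_1 ≈ (0.5969, 0.8023)


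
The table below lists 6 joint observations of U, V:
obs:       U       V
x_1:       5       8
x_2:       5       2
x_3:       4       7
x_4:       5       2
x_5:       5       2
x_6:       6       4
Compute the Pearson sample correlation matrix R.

Step 1 — column means:
  mean(U) = (5 + 5 + 4 + 5 + 5 + 6) / 6 = 30/6 = 5
  mean(V) = (8 + 2 + 7 + 2 + 2 + 4) / 6 = 25/6 = 4.1667

Step 2 — sample variances and covariances s[i,j] = (1/(n-1)) · Σ_k (x_{k,i} - mean_i) · (x_{k,j} - mean_j), with n-1 = 5:
  s[U,U] = ((0)·(0) + (0)·(0) + (-1)·(-1) + (0)·(0) + (0)·(0) + (1)·(1)) / 5 = 2/5 = 0.4
  s[U,V] = ((0)·(3.8333) + (0)·(-2.1667) + (-1)·(2.8333) + (0)·(-2.1667) + (0)·(-2.1667) + (1)·(-0.1667)) / 5 = -3/5 = -0.6
  s[V,V] = ((3.8333)·(3.8333) + (-2.1667)·(-2.1667) + (2.8333)·(2.8333) + (-2.1667)·(-2.1667) + (-2.1667)·(-2.1667) + (-0.1667)·(-0.1667)) / 5 = 36.8333/5 = 7.3667
  Sample standard deviations s_i = √(s[i,i]):
  s(U) = √(0.4) = 0.6325
  s(V) = √(7.3667) = 2.7142

Step 3 — r_{ij} = s_{ij} / (s_i · s_j):
  r[U,U] = 1 (diagonal).
  r[U,V] = -0.6 / (0.6325 · 2.7142) = -0.6 / 1.7166 = -0.3495
  r[V,V] = 1 (diagonal).

R is symmetric with unit diagonal. Assembling:

R = [[1, -0.3495],
 [-0.3495, 1]]


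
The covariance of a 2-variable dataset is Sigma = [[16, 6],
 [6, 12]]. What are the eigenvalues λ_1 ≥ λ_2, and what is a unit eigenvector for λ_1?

Step 1 — characteristic polynomial of 2×2 Sigma:
  det(Sigma - λI) = λ² - trace · λ + det = 0.
  trace = 16 + 12 = 28, det = 16·12 - (6)² = 156.
Step 2 — discriminant:
  Δ = trace² - 4·det = 784 - 624 = 160.
Step 3 — eigenvalues:
  λ = (trace ± √Δ)/2 = (28 ± 12.6491)/2,
  λ_1 = 20.3246,  λ_2 = 7.6754.

Step 4 — unit eigenvector for λ_1: solve (Sigma - λ_1 I)v = 0. First row:
  (16 - 20.3246)·v_x + (6)·v_y = 0, i.e. (-4.3246)·v_x + (6)·v_y = 0,
  so v ∝ (b, λ_1 - a) = (6, 4.3246) = u.
  ||u|| = √((6)² + (4.3246)²) = √(54.7018) ≈ 7.3961,
  v_1 = u/||u|| ≈ (0.8112, 0.5847) (||v_1|| = 1).

λ_1 = 20.3246,  λ_2 = 7.6754;  v_1 ≈ (0.8112, 0.5847)


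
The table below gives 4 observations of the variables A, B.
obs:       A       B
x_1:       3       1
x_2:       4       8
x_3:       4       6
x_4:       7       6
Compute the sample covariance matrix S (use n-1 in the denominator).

Step 1 — column means:
  mean(A) = (3 + 4 + 4 + 7) / 4 = 18/4 = 4.5
  mean(B) = (1 + 8 + 6 + 6) / 4 = 21/4 = 5.25

Step 2 — sample covariance S[i,j] = (1/(n-1)) · Σ_k (x_{k,i} - mean_i) · (x_{k,j} - mean_j), with n-1 = 3.
  S[A,A] = ((-1.5)·(-1.5) + (-0.5)·(-0.5) + (-0.5)·(-0.5) + (2.5)·(2.5)) / 3 = 9/3 = 3
  S[A,B] = ((-1.5)·(-4.25) + (-0.5)·(2.75) + (-0.5)·(0.75) + (2.5)·(0.75)) / 3 = 6.5/3 = 2.1667
  S[B,B] = ((-4.25)·(-4.25) + (2.75)·(2.75) + (0.75)·(0.75) + (0.75)·(0.75)) / 3 = 26.75/3 = 8.9167

S is symmetric (S[j,i] = S[i,j]). Assembling:

S = [[3, 2.1667],
 [2.1667, 8.9167]]
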